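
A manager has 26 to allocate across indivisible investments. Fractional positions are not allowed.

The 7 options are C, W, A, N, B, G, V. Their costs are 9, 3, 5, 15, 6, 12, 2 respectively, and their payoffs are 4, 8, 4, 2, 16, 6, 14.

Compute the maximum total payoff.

46

Allowing fractional choices, the relaxed optimum would be about 47.0, but investments are indivisible.
C + W + A + B + V: cost 9 + 3 + 5 + 6 + 2 = 25 ≤ 26, payoff 4 + 8 + 4 + 16 + 14 = 46.
W + B + G + V: cost 3 + 6 + 12 + 2 = 23 ≤ 26, payoff 8 + 16 + 6 + 14 = 44.
W + A + B + V: cost 3 + 5 + 6 + 2 = 16 ≤ 26, payoff 8 + 4 + 16 + 14 = 42.
Best is C, W, A, B, and V with total payoff 46.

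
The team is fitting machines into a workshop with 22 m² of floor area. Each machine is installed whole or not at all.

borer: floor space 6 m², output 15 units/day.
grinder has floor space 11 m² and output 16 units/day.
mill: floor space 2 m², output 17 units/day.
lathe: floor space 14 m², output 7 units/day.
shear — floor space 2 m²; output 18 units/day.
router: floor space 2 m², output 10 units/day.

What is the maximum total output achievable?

66

Treat it as a binary knapsack problem.
grinder + mill + shear + router: floor space 11 + 2 + 2 + 2 = 17 ≤ 22, output 16 + 17 + 18 + 10 = 61.
borer + mill + shear + router: floor space 6 + 2 + 2 + 2 = 12 ≤ 22, output 15 + 17 + 18 + 10 = 60.
borer + grinder + mill + shear: floor space 6 + 11 + 2 + 2 = 21 ≤ 22, output 15 + 16 + 17 + 18 = 66.
Best is borer, grinder, mill, and shear with total output 66.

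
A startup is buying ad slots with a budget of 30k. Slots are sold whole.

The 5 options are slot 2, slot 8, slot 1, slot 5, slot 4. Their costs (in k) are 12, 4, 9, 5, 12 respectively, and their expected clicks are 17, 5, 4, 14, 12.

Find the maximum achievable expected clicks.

43

Treat it as a binary knapsack problem.
Allowing fractional choices, the relaxed optimum would be about 45.0, but ad slots are indivisible.
slot 2 + slot 5 + slot 4: cost 12 + 5 + 12 = 29 ≤ 30, expected clicks 17 + 14 + 12 = 43.
slot 2 + slot 8 + slot 1 + slot 5: cost 12 + 4 + 9 + 5 = 30 ≤ 30, expected clicks 17 + 5 + 4 + 14 = 40.
Best is slot 2, slot 5, and slot 4 with total expected clicks 43.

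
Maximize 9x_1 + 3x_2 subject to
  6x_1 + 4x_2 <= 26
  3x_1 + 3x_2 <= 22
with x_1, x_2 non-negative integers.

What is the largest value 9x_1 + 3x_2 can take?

(x_1,x_2)=(4,0) is feasible, giving 36.
(x_1,x_2)=(3,1) is feasible, giving 30.
(x_1,x_2)=(3,0) is feasible, giving 27.
Maximum is 36 at (x_1,x_2)=(4,0).

36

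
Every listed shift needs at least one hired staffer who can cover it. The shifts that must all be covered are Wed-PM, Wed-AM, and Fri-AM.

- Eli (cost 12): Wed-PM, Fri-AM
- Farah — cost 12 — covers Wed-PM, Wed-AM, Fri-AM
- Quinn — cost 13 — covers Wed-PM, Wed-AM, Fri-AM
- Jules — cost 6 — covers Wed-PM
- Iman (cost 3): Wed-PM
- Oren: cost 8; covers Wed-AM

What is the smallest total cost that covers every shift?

This is an integer covering problem.
Farah alone covers Wed-PM, Wed-AM, Fri-AM — every shift.
Total cost: 12.

12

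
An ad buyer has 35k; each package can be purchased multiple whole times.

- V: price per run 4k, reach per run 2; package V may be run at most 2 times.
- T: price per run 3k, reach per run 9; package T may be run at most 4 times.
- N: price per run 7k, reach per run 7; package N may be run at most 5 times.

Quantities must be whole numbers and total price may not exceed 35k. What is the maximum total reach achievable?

This is a bounded integer knapsack.
T has the best ratio (9/3); taking only T gives at most 4×9 = 36 (stopped by the supply cap of 4).
Mixing does better — 4×T and 3×N: price 33 ≤ 35, reach 4·9 + 3·7 = 57.

57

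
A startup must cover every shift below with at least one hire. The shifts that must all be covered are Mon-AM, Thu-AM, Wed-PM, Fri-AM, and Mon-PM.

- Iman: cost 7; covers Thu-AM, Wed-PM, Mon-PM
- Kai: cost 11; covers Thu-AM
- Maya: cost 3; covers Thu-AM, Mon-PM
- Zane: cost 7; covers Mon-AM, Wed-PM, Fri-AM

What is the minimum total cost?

This is an integer covering problem.
Choose Maya and Zane: together they cover Mon-AM, Thu-AM, Wed-PM, Fri-AM, Mon-PM — every shift.
Total cost: 3 + 7 = 10.
No cover costs less than 10.

10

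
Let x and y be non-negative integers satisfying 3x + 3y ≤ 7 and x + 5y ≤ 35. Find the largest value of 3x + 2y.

(x,y)=(2,0) is feasible, giving 6.
(x,y)=(1,1) is feasible, giving 5.
(x,y)=(1,0) is feasible, giving 3.
The best lattice point is (2,0), giving 6.

6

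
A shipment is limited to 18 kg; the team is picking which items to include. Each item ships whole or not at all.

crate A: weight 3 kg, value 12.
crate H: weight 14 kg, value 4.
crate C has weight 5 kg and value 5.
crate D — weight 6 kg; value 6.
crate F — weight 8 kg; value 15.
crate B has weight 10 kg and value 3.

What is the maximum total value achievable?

33

Allowing fractional choices, the relaxed optimum would be about 34.0, but items are indivisible.
crate A + crate D + crate F: weight 3 + 6 + 8 = 17 ≤ 18, value 12 + 6 + 15 = 33.
crate A + crate F: weight 3 + 8 = 11 ≤ 18, value 12 + 15 = 27.
crate A + crate C + crate F: weight 3 + 5 + 8 = 16 ≤ 18, value 12 + 5 + 15 = 32.
Best is crate A, crate D, and crate F with total value 33.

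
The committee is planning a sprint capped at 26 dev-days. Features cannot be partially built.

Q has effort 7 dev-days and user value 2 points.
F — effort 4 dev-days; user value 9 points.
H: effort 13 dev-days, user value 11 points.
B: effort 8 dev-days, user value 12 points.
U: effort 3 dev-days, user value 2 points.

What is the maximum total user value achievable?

Q + F + B + U: effort 7 + 4 + 8 + 3 = 22 ≤ 26, user value 2 + 9 + 12 + 2 = 25.
F + H + B: effort 4 + 13 + 8 = 25 ≤ 26, user value 9 + 11 + 12 = 32.
Best is F, H, and B with total user value 32.

32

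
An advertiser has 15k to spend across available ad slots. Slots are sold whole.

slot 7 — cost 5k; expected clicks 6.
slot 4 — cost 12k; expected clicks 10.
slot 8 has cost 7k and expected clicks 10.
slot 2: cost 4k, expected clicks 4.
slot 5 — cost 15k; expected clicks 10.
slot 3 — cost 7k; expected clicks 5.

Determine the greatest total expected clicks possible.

Treat it as a binary knapsack problem.
Allowing fractional choices, the relaxed optimum would be about 19.0, but ad slots are indivisible.
slot 8 + slot 2: cost 7 + 4 = 11 ≤ 15, expected clicks 10 + 4 = 14.
slot 7 + slot 8: cost 5 + 7 = 12 ≤ 15, expected clicks 6 + 10 = 16.
slot 8 + slot 3: cost 7 + 7 = 14 ≤ 15, expected clicks 10 + 5 = 15.
Best is slot 7 and slot 8 with total expected clicks 16.

16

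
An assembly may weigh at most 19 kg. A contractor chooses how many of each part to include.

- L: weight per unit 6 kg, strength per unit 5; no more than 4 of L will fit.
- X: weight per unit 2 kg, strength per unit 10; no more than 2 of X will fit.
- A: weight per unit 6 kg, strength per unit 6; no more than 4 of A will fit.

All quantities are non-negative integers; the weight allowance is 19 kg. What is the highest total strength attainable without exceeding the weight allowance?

32

This is a bounded integer knapsack.
1×L, 2×X, and 1×A: weight 16 ≤ 19, strength 1·5 + 2·10 + 1·6 = 31.
2×X and 2×A: weight 16 ≤ 19, strength 2·10 + 2·6 = 32.
Best is 32.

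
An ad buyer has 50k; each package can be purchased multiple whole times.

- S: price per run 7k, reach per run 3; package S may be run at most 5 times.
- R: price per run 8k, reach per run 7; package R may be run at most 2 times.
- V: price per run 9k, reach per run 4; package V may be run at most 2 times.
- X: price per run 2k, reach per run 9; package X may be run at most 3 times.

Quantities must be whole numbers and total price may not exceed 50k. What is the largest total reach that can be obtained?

Take 4×S, 2×R, and 3×X: price 50 ≤ 50, reach 4·3 + 2·7 + 3·9 = 53.
X has the best ratio (9/2) and is taken to its limit of 3; remaining capacity is filled optimally with the others.

53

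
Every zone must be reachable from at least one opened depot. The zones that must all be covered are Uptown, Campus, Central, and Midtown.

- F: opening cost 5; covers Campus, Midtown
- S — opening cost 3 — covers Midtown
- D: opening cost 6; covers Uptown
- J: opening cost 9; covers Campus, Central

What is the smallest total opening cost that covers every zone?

The greedy cost-per-new-zone heuristic would pick F, D, and J for 20, but a cheaper cover exists.
Choose S, D, and J: together they cover Uptown, Campus, Central, Midtown — every zone.
Total opening cost: 3 + 6 + 9 = 18.
No cover costs less than 18.

18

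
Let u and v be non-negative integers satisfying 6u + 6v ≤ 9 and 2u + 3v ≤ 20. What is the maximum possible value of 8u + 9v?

(u,v)=(0,1) is feasible, giving 9.
(u,v)=(1,0) is feasible, giving 8.
(u,v)=(0,0) is feasible, giving 0.
No feasible integer point exceeds 9.

9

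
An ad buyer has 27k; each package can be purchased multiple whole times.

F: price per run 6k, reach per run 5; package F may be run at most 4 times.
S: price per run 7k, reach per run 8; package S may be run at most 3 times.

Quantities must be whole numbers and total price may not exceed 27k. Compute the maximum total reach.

Take 1×F and 3×S: price 27 ≤ 27, reach 1·5 + 3·8 = 29.
S has the best ratio (8/7) and is taken to its limit of 3; remaining capacity is filled optimally with the others.

29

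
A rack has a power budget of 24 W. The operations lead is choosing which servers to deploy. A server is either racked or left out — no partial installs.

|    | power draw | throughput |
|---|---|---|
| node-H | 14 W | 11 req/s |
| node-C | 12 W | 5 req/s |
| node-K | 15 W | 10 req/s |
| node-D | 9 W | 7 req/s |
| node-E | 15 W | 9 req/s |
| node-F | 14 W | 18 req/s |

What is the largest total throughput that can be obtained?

This is an integer program with binary decision variables.
node-H + node-D: power draw 14 + 9 = 23 ≤ 24, throughput 11 + 7 = 18.
node-D + node-F: power draw 9 + 14 = 23 ≤ 24, throughput 7 + 18 = 25.
node-F: power draw 14 ≤ 24, throughput 18.
Best is node-D and node-F with total throughput 25.

25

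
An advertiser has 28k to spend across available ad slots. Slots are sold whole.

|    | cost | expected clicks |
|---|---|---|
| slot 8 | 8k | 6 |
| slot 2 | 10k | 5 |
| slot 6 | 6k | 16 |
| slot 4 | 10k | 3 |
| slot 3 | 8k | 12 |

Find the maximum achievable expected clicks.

Treat it as a binary knapsack problem.
slot 6 + slot 4 + slot 3: cost 6 + 10 + 8 = 24 ≤ 28, expected clicks 16 + 3 + 12 = 31.
slot 8 + slot 6 + slot 3: cost 8 + 6 + 8 = 22 ≤ 28, expected clicks 6 + 16 + 12 = 34.
slot 2 + slot 6 + slot 3: cost 10 + 6 + 8 = 24 ≤ 28, expected clicks 5 + 16 + 12 = 33.
Best is slot 8, slot 6, and slot 3 with total expected clicks 34.

34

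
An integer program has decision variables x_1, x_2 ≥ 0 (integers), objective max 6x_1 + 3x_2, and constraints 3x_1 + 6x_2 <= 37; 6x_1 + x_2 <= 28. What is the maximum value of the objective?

36

(x_1,x_2)=(4,4): 3·4+6·4=36≤37, 6·4+1·4=28≤28, objective 36.
(x_1,x_2)=(4,3): 3·4+6·3=30≤37, 6·4+1·3=27≤28, objective 33.
Maximum is 36 at (x_1,x_2)=(4,4).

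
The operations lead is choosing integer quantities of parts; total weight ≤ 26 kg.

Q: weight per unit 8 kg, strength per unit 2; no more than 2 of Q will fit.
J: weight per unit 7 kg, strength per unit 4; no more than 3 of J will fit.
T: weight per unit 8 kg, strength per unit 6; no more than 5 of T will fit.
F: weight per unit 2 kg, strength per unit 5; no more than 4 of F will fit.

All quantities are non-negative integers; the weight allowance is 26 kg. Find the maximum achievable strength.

2×T and 4×F: weight 24 ≤ 26, strength 2·6 + 4·5 = 32.
1×J, 1×T, and 4×F: weight 23 ≤ 26, strength 1·4 + 1·6 + 4·5 = 30.
Best is 32.

32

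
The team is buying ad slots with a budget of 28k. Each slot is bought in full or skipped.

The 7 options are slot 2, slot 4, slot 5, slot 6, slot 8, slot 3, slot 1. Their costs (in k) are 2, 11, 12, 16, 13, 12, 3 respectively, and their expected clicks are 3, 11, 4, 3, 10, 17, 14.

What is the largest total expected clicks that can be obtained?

Treat it as a binary knapsack problem.
slot 2 + slot 4 + slot 3 + slot 1: cost 2 + 11 + 12 + 3 = 28 ≤ 28, expected clicks 3 + 11 + 17 + 14 = 45.
slot 4 + slot 3 + slot 1: cost 11 + 12 + 3 = 26 ≤ 28, expected clicks 11 + 17 + 14 = 42.
Best is slot 2, slot 4, slot 3, and slot 1 with total expected clicks 45.

45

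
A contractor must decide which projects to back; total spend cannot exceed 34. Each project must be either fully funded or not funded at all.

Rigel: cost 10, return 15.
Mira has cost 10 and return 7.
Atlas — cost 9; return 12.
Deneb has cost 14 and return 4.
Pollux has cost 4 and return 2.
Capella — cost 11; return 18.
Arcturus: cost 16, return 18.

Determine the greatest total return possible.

Rigel + Mira + Capella: cost 10 + 10 + 11 = 31 ≤ 34, return 15 + 7 + 18 = 40.
Rigel + Atlas + Pollux + Capella: cost 10 + 9 + 4 + 11 = 34 ≤ 34, return 15 + 12 + 2 + 18 = 47.
Rigel + Atlas + Capella: cost 10 + 9 + 11 = 30 ≤ 34, return 15 + 12 + 18 = 45.
Best is Rigel, Atlas, Pollux, and Capella with total return 47.

47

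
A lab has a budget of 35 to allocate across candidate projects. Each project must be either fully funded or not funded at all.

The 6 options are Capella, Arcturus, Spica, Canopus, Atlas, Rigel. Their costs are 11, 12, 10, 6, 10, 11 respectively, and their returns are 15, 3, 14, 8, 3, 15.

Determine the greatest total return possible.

This is an integer program with binary decision variables.
Allowing fractional choices, the relaxed optimum would be about 48.0, but projects are indivisible.
Capella + Spica + Rigel: cost 11 + 10 + 11 = 32 ≤ 35, return 15 + 14 + 15 = 44.
Capella + Canopus + Rigel: cost 11 + 6 + 11 = 28 ≤ 35, return 15 + 8 + 15 = 38.
Best is Capella, Spica, and Rigel with total return 44.

44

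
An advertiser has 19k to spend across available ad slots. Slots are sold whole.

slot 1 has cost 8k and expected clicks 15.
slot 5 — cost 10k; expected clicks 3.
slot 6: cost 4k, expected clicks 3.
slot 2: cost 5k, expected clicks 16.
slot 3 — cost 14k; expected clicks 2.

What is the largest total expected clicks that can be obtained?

34

Allowing fractional choices, the relaxed optimum would be about 34.6, but ad slots are indivisible.
slot 1 + slot 6 + slot 2: cost 8 + 4 + 5 = 17 ≤ 19, expected clicks 15 + 3 + 16 = 34.
slot 5 + slot 6 + slot 2: cost 10 + 4 + 5 = 19 ≤ 19, expected clicks 3 + 3 + 16 = 22.
slot 1 + slot 2: cost 8 + 5 = 13 ≤ 19, expected clicks 15 + 16 = 31.
Best is slot 1, slot 6, and slot 2 with total expected clicks 34.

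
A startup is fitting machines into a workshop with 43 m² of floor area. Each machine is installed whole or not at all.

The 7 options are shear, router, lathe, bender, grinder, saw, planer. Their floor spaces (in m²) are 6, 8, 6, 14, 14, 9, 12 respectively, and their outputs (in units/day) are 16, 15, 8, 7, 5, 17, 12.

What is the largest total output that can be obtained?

68

Treat it as a binary knapsack problem.
Allowing fractional choices, the relaxed optimum would be about 69.0, but machines are indivisible.
shear + router + lathe + saw + planer: floor space 6 + 8 + 6 + 9 + 12 = 41 ≤ 43, output 16 + 15 + 8 + 17 + 12 = 68.
shear + router + lathe + bender + saw: floor space 6 + 8 + 6 + 14 + 9 = 43 ≤ 43, output 16 + 15 + 8 + 7 + 17 = 63.
Best is shear, router, lathe, saw, and planer with total output 68.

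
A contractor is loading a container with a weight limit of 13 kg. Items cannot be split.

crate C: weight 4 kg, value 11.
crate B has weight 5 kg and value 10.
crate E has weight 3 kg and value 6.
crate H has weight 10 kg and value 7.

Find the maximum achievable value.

27

Allowing fractional choices, the relaxed optimum would be about 27.7, but items are indivisible.
crate C + crate B: weight 4 + 5 = 9 ≤ 13, value 11 + 10 = 21.
crate C + crate B + crate E: weight 4 + 5 + 3 = 12 ≤ 13, value 11 + 10 + 6 = 27.
crate C + crate E: weight 4 + 3 = 7 ≤ 13, value 11 + 6 = 17.
Best is crate C, crate B, and crate E with total value 27.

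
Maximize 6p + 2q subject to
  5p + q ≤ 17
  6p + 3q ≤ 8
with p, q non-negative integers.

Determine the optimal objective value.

(p,q)=(1,0): 5·1+1·0=5≤17, 6·1+3·0=6≤8, objective 6.
(p,q)=(0,1): 5·0+1·1=1≤17, 6·0+3·1=3≤8, objective 2.
No feasible integer point exceeds 6.

6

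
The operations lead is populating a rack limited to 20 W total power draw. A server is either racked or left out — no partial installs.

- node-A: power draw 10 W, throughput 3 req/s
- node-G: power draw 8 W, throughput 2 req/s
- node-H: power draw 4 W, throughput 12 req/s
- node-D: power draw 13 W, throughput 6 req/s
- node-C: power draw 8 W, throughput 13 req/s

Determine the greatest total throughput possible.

Allowing fractional choices, the relaxed optimum would be about 28.7, but servers are indivisible.
node-H + node-C: power draw 4 + 8 = 12 ≤ 20, throughput 12 + 13 = 25.
node-G + node-H + node-C: power draw 8 + 4 + 8 = 20 ≤ 20, throughput 2 + 12 + 13 = 27.
node-H + node-D: power draw 4 + 13 = 17 ≤ 20, throughput 12 + 6 = 18.
Best is node-G, node-H, and node-C with total throughput 27.

27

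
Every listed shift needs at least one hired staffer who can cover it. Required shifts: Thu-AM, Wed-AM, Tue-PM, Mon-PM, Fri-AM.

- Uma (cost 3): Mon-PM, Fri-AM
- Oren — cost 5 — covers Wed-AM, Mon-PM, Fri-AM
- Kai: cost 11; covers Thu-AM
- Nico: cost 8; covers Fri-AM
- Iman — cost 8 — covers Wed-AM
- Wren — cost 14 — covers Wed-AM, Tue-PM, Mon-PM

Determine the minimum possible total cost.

28

The greedy cost-per-new-shift heuristic would pick Uma, Oren, Kai, and Wren for 33, but a cheaper cover exists.
Choose Uma, Kai, and Wren: together they cover Thu-AM, Wed-AM, Tue-PM, Mon-PM, Fri-AM — every shift.
Total cost: 3 + 11 + 14 = 28.
No cover costs less than 28.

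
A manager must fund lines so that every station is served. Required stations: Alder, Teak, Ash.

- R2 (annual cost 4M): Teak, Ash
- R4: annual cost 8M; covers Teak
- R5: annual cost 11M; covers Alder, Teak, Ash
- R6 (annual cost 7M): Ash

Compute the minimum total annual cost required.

The greedy cost-per-new-station heuristic would pick R2 and R5 for 15, but a cheaper cover exists.
R5 alone covers Alder, Teak, Ash — every station.
Total annual cost: 11.
No cover costs less than 11.

11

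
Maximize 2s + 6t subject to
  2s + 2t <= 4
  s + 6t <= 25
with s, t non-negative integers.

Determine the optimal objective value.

(s,t)=(0,2): 2·0+2·2=4≤4, 1·0+6·2=12≤25, objective 12.
(s,t)=(1,1): 2·1+2·1=4≤4, 1·1+6·1=7≤25, objective 8.
(s,t)=(0,1): 2·0+2·1=2≤4, 1·0+6·1=6≤25, objective 6.
The best lattice point is (0,2), giving 12.

12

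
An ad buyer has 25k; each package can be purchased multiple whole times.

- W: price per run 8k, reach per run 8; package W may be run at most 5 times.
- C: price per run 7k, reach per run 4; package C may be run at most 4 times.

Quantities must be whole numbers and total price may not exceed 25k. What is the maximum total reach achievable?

24

This is a bounded integer knapsack.
W has the best ratio (8/8); taking only W gives at most 3×8 = 24 (stopped by the price limit).
Optimal: 3×W: price 24 ≤ 25, reach 3·8 = 24.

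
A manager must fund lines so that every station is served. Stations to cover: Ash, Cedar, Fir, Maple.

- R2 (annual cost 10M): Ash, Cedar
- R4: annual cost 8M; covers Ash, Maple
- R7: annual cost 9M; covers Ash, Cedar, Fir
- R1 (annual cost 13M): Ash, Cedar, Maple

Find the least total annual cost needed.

Choose R4 and R7: together they cover Ash, Cedar, Fir, Maple — every station.
Total annual cost: 8 + 9 = 17.
No cover costs less than 17.

17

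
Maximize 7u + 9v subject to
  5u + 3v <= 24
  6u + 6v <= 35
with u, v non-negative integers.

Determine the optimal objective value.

45

The continuous relaxation peaks at (0, 5.83) with value 52.50; rounding to a feasible lattice point costs some objective.
(u,v)=(0,5): 5·0+3·5=15≤24, 6·0+6·5=30≤35, objective 45.
(u,v)=(1,4): 5·1+3·4=17≤24, 6·1+6·4=30≤35, objective 43.
(u,v)=(0,4): 5·0+3·4=12≤24, 6·0+6·4=24≤35, objective 36.
Maximum is 45 at (u,v)=(0,5).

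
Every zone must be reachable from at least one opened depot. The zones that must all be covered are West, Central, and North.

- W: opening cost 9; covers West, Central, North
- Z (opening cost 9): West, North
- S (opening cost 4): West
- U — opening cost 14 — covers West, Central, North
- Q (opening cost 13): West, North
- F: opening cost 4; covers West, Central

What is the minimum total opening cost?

9

W alone covers West, Central, North — every zone.
Total opening cost: 9.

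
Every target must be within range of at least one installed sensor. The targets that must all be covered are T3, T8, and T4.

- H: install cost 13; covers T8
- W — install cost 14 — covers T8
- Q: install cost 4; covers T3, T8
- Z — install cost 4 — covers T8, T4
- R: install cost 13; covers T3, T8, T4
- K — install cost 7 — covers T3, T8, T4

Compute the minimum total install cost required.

K alone covers T3, T8, T4 — every target.
Total install cost: 7.

7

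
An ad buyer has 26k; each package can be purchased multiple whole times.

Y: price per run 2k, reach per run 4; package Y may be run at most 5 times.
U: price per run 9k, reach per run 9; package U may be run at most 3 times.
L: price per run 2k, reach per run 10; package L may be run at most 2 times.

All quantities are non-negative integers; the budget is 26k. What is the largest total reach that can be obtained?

49

This is a bounded integer knapsack.
5×Y, 1×U, and 2×L: price 23 ≤ 26, reach 5·4 + 1·9 + 2·10 = 49.
2×Y, 2×U, and 2×L: price 26 ≤ 26, reach 2·4 + 2·9 + 2·10 = 46.
Best is 49.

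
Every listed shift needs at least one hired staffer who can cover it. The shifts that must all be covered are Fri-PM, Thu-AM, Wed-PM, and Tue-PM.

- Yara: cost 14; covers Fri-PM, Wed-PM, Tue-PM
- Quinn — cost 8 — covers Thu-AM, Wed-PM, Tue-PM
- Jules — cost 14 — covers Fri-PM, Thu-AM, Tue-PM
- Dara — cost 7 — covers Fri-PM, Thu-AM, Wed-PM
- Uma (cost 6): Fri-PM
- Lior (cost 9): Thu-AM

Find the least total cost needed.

Choose Quinn and Uma: together they cover Fri-PM, Thu-AM, Wed-PM, Tue-PM — every shift.
Total cost: 8 + 6 = 14.

14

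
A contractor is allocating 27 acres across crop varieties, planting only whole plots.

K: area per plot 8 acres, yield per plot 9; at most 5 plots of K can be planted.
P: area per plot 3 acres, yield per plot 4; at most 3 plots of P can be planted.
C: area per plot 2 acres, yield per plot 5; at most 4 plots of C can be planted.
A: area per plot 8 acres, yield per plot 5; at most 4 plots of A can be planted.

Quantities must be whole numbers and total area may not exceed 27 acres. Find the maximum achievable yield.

C has the best ratio (5/2); taking only C gives at most 4×5 = 20 (stopped by the supply cap of 4).
Mixing does better — 2×K, 1×P, and 4×C: area 27 ≤ 27, yield 2·9 + 1·4 + 4·5 = 42.

42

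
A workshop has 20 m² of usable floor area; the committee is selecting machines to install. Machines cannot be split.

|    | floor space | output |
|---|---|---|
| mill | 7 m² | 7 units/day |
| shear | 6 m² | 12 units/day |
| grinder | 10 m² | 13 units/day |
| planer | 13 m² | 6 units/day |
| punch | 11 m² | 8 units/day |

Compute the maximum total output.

Allowing fractional choices, the relaxed optimum would be about 29.0, but machines are indivisible.
shear + punch: floor space 6 + 11 = 17 ≤ 20, output 12 + 8 = 20.
mill + grinder: floor space 7 + 10 = 17 ≤ 20, output 7 + 13 = 20.
shear + grinder: floor space 6 + 10 = 16 ≤ 20, output 12 + 13 = 25.
Best is shear and grinder with total output 25.

25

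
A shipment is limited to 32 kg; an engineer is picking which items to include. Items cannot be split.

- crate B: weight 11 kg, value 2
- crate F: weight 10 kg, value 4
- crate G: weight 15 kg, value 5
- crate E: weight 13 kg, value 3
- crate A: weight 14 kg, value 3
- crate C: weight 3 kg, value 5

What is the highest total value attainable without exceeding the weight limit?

Treat it as a binary knapsack problem.
crate F + crate G + crate C: weight 10 + 15 + 3 = 28 ≤ 32, value 4 + 5 + 5 = 14.
crate G + crate E + crate C: weight 15 + 13 + 3 = 31 ≤ 32, value 5 + 3 + 5 = 13.
crate G + crate A + crate C: weight 15 + 14 + 3 = 32 ≤ 32, value 5 + 3 + 5 = 13.
Best is crate F, crate G, and crate C with total value 14.

14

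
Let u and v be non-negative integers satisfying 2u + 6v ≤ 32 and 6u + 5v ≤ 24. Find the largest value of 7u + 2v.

28

(u,v)=(4,0) is feasible, giving 28.
(u,v)=(3,1) is feasible, giving 23.
No feasible integer point exceeds 28.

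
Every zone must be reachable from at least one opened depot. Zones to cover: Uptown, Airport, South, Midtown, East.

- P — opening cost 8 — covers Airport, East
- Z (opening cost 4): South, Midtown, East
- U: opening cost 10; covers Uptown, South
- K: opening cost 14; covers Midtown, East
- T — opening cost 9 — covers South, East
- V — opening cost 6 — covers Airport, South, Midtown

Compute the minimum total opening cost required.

20

This is an integer covering problem.
Choose Z, U, and V: together they cover Uptown, Airport, South, Midtown, East — every zone.
Total opening cost: 4 + 10 + 6 = 20.
No cover costs less than 20.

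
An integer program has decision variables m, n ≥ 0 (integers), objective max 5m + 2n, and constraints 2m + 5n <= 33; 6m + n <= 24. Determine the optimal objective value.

25

(m,n)=(3,5): 2·3+5·5=31≤33, 6·3+1·5=23≤24, objective 25.
(m,n)=(3,4): 2·3+5·4=26≤33, 6·3+1·4=22≤24, objective 23.
The best lattice point is (3,5), giving 25.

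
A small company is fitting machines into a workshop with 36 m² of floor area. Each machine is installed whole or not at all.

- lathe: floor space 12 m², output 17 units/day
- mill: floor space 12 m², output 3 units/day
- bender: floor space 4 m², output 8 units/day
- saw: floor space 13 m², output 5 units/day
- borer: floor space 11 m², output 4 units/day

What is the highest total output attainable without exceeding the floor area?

30

lathe + mill + bender: floor space 12 + 12 + 4 = 28 ≤ 36, output 17 + 3 + 8 = 28.
lathe + bender + saw: floor space 12 + 4 + 13 = 29 ≤ 36, output 17 + 8 + 5 = 30.
lathe + bender + borer: floor space 12 + 4 + 11 = 27 ≤ 36, output 17 + 8 + 4 = 29.
Best is lathe, bender, and saw with total output 30.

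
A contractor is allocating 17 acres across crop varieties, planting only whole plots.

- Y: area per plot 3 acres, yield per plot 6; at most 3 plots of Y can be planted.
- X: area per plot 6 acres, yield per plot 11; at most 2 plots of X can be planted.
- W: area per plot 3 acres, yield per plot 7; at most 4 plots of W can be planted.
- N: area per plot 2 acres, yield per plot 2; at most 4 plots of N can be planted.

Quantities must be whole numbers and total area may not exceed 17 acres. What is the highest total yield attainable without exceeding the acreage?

Take 1×Y, 4×W, and 1×N: area 17 ≤ 17, yield 1·6 + 4·7 + 1·2 = 36.
W has the best ratio (7/3) and is taken to its limit of 4; remaining capacity is filled optimally with the others.

36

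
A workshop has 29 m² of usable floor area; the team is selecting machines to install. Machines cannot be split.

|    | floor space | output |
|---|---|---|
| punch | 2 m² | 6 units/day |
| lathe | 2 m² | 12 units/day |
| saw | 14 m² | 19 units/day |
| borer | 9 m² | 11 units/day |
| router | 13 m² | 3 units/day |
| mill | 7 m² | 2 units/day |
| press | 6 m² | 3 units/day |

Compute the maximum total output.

48

Allowing fractional choices, the relaxed optimum would be about 49.0, but machines are indivisible.
punch + lathe + saw + borer: floor space 2 + 2 + 14 + 9 = 27 ≤ 29, output 6 + 12 + 19 + 11 = 48.
punch + lathe + saw + press: floor space 2 + 2 + 14 + 6 = 24 ≤ 29, output 6 + 12 + 19 + 3 = 40.
lathe + saw + borer: floor space 2 + 14 + 9 = 25 ≤ 29, output 12 + 19 + 11 = 42.
Best is punch, lathe, saw, and borer with total output 48.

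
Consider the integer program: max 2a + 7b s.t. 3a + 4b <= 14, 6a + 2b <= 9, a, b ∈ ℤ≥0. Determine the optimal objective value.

Relaxing integrality, the LP optimum is 24.50 at (a,b) = (0, 3.5), which is not an integer point.
(a,b)=(0,3): 3·0+4·3=12≤14, 6·0+2·3=6≤9, objective 21.
(a,b)=(0,2): 3·0+4·2=8≤14, 6·0+2·2=4≤9, objective 14.
No feasible integer point exceeds 21.

21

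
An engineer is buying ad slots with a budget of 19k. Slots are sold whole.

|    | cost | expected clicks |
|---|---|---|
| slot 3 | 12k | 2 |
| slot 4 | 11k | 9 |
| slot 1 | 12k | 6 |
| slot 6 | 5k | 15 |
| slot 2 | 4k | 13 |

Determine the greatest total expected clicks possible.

Treat it as a binary knapsack problem.
Allowing fractional choices, the relaxed optimum would be about 36.2, but ad slots are indivisible.
slot 4 + slot 6: cost 11 + 5 = 16 ≤ 19, expected clicks 9 + 15 = 24.
slot 4 + slot 2: cost 11 + 4 = 15 ≤ 19, expected clicks 9 + 13 = 22.
slot 6 + slot 2: cost 5 + 4 = 9 ≤ 19, expected clicks 15 + 13 = 28.
Best is slot 6 and slot 2 with total expected clicks 28.

28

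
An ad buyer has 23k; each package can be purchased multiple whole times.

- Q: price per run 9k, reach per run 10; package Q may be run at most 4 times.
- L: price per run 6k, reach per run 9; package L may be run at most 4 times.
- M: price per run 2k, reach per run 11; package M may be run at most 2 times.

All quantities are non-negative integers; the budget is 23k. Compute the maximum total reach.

This is a bounded integer knapsack.
M has the best ratio (11/2); taking only M gives at most 2×11 = 22 (stopped by the supply cap of 2).
Mixing does better — 3×L and 2×M: price 22 ≤ 23, reach 3·9 + 2·11 = 49.

49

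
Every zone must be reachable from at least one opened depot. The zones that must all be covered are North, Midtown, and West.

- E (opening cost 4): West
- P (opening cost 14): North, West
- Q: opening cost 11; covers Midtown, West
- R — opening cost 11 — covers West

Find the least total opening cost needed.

Choose P and Q: together they cover North, Midtown, West — every zone.
Total opening cost: 14 + 11 = 25.

25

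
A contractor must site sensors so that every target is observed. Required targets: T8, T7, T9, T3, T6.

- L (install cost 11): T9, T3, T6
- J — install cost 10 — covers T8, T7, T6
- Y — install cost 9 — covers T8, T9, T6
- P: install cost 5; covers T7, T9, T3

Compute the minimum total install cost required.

Choose Y and P: together they cover T8, T7, T9, T3, T6 — every target.
Total install cost: 9 + 5 = 14.
No cover costs less than 14.

14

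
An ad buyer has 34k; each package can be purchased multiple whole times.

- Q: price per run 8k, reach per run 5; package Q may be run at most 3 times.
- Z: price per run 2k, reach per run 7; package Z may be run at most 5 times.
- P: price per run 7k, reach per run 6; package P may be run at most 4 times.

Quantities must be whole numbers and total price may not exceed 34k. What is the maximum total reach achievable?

53

5×Z and 3×P: price 31 ≤ 34, reach 5·7 + 3·6 = 53.
1×Q, 5×Z, and 2×P: price 32 ≤ 34, reach 1·5 + 5·7 + 2·6 = 52.
Best is 53.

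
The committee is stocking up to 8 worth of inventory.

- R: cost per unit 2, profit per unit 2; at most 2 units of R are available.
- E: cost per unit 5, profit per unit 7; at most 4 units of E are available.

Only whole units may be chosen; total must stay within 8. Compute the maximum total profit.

9

1×E: cost 5 ≤ 8, profit 1·7 = 7.
1×R and 1×E: cost 7 ≤ 8, profit 1·2 + 1·7 = 9.
Best is 9.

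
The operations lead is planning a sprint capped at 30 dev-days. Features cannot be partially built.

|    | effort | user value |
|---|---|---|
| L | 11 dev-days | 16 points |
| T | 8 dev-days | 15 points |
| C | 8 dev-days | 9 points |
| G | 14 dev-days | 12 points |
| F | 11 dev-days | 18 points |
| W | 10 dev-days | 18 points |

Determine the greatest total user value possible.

Treat it as a binary knapsack problem.
Allowing fractional choices, the relaxed optimum would be about 52.5, but features are indivisible.
L + T + W: effort 11 + 8 + 10 = 29 ≤ 30, user value 16 + 15 + 18 = 49.
T + F + W: effort 8 + 11 + 10 = 29 ≤ 30, user value 15 + 18 + 18 = 51.
Best is T, F, and W with total user value 51.

51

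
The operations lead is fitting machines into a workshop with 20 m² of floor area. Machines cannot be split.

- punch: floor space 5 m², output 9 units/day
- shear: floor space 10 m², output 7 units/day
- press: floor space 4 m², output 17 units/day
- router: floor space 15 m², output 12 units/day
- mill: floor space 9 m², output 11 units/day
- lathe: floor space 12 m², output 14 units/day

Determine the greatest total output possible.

Take punch, press, and mill: floor space 5 + 4 + 9 = 18 ≤ 20, output 9 + 17 + 11 = 37.
No other feasible combination does better.

37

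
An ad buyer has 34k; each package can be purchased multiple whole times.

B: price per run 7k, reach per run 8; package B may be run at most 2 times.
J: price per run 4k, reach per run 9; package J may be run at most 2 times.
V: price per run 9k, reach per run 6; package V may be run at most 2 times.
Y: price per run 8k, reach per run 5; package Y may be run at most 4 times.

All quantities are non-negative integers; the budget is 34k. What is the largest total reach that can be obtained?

40

2×B, 2×J, and 1×Y: price 30 ≤ 34, reach 2·8 + 2·9 + 1·5 = 39.
2×B, 2×J, and 1×V: price 31 ≤ 34, reach 2·8 + 2·9 + 1·6 = 40.
Best is 40.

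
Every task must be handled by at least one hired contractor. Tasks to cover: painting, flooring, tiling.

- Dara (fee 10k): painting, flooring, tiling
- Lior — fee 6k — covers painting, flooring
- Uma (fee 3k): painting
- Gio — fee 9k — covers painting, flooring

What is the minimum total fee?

This is an integer covering problem.
The greedy cost-per-new-task heuristic would pick Lior and Dara for 16, but a cheaper cover exists.
Dara alone covers painting, flooring, tiling — every task.
Total fee: 10.
No cover costs less than 10.

10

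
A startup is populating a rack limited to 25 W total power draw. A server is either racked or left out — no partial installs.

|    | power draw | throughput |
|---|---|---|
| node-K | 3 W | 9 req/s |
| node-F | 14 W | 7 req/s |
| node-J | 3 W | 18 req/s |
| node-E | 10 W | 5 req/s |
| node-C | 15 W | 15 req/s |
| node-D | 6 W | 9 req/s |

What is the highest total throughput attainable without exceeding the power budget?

This is an integer program with binary decision variables.
Allowing fractional choices, the relaxed optimum would be about 49.0, but servers are indivisible.
node-K + node-J + node-C: power draw 3 + 3 + 15 = 21 ≤ 25, throughput 9 + 18 + 15 = 42.
node-K + node-J + node-E + node-D: power draw 3 + 3 + 10 + 6 = 22 ≤ 25, throughput 9 + 18 + 5 + 9 = 41.
node-J + node-C + node-D: power draw 3 + 15 + 6 = 24 ≤ 25, throughput 18 + 15 + 9 = 42.
The maximum throughput is 42; one optimal choice is node-K, node-J, and node-C.

42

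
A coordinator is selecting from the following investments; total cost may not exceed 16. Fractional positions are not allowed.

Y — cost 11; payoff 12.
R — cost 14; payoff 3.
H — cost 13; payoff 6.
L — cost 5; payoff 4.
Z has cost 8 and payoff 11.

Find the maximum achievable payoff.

Y: cost 11 ≤ 16, payoff 12.
L + Z: cost 5 + 8 = 13 ≤ 16, payoff 4 + 11 = 15.
Y + L: cost 11 + 5 = 16 ≤ 16, payoff 12 + 4 = 16.
Best is Y and L with total payoff 16.

16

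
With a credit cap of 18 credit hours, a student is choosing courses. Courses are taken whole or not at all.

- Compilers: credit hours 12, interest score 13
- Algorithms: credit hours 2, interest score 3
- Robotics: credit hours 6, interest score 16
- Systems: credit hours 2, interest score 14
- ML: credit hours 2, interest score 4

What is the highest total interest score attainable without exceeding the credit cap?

37

Treat it as a binary knapsack problem.
Allowing fractional choices, the relaxed optimum would be about 43.5, but courses are indivisible.
Algorithms + Robotics + Systems + ML: credit hours 2 + 6 + 2 + 2 = 12 ≤ 18, interest score 3 + 16 + 14 + 4 = 37.
Compilers + Algorithms + Systems + ML: credit hours 12 + 2 + 2 + 2 = 18 ≤ 18, interest score 13 + 3 + 14 + 4 = 34.
Robotics + Systems + ML: credit hours 6 + 2 + 2 = 10 ≤ 18, interest score 16 + 14 + 4 = 34.
Best is Algorithms, Robotics, Systems, and ML with total interest score 37.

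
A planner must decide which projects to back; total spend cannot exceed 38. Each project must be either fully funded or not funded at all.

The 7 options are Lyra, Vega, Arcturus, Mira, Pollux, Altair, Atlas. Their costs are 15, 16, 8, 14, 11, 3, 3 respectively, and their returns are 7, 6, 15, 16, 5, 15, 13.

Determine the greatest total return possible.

Treat it as a binary knapsack problem.
Lyra + Mira + Altair + Atlas: cost 15 + 14 + 3 + 3 = 35 ≤ 38, return 7 + 16 + 15 + 13 = 51.
Arcturus + Mira + Altair + Atlas: cost 8 + 14 + 3 + 3 = 28 ≤ 38, return 15 + 16 + 15 + 13 = 59.
Best is Arcturus, Mira, Altair, and Atlas with total return 59.

59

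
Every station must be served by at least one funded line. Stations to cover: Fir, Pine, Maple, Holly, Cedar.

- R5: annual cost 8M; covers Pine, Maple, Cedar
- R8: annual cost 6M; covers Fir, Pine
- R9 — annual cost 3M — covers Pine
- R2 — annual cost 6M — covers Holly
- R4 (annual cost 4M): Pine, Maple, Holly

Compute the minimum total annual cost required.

18

This is a weighted set-cover instance.
Choose R5, R8, and R4: together they cover Fir, Pine, Maple, Holly, Cedar — every station.
Total annual cost: 8 + 6 + 4 = 18.
No cover costs less than 18.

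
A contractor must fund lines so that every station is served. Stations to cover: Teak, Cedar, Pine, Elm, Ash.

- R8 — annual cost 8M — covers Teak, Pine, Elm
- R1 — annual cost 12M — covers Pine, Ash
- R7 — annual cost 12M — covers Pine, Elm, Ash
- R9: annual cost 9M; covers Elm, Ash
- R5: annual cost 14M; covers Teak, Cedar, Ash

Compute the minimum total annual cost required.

This is an integer covering problem.
Choose R8 and R5: together they cover Teak, Cedar, Pine, Elm, Ash — every station.
Total annual cost: 8 + 14 = 22.
No cover costs less than 22.

22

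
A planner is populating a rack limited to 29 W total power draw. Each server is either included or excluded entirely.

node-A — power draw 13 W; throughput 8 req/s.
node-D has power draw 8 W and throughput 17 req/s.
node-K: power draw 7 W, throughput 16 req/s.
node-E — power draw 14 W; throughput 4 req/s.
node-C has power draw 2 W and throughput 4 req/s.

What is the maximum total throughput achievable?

This is a 0-1 knapsack instance.
Allowing fractional choices, the relaxed optimum would be about 44.4, but servers are indivisible.
node-D + node-K + node-E: power draw 8 + 7 + 14 = 29 ≤ 29, throughput 17 + 16 + 4 = 37.
node-A + node-D + node-K: power draw 13 + 8 + 7 = 28 ≤ 29, throughput 8 + 17 + 16 = 41.
node-D + node-K + node-C: power draw 8 + 7 + 2 = 17 ≤ 29, throughput 17 + 16 + 4 = 37.
Best is node-A, node-D, and node-K with total throughput 41.

41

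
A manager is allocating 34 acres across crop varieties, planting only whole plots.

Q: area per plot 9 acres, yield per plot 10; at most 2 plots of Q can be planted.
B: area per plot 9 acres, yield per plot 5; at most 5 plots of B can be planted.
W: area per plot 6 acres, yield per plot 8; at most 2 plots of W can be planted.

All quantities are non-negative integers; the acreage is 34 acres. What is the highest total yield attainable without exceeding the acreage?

36

Take 2×Q and 2×W: area 30 ≤ 34, yield 2·10 + 2·8 = 36.
W has the best ratio (8/6) and is taken to its limit of 2; remaining capacity is filled optimally with the others.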